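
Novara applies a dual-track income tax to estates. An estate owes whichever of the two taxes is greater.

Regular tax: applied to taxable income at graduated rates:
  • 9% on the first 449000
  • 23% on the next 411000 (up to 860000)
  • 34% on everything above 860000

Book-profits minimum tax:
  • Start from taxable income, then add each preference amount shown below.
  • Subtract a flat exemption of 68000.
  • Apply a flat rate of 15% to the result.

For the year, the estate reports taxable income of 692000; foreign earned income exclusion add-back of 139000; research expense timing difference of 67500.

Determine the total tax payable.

Book-profits minimum tax:
  Adjusted income: 692000 + 139000 + 67500 = 898500
  Less exemption 68000 → base 830500
  830500 × 15% = 124575

Regular tax:
  449000 × 9% = 40410
  243000 × 23% = 55890
  → 96300

124575 > 96300, so the book-profits minimum tax is the binding amount.

124575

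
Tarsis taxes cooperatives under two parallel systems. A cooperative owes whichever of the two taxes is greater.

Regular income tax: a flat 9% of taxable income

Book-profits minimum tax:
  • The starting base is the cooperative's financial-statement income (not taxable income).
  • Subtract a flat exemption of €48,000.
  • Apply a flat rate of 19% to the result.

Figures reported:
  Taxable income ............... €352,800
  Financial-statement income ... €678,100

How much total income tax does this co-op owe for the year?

Regular income tax:
  €352,800 × 9% = €31,752

Book-profits minimum tax:
  Base (financial-statement income): €678,100
  Less exemption €48,000 → base €630,100
  €630,100 × 19% = €119,719

€119,719 > €31,752, so the book-profits minimum tax is the binding amount.

€119,719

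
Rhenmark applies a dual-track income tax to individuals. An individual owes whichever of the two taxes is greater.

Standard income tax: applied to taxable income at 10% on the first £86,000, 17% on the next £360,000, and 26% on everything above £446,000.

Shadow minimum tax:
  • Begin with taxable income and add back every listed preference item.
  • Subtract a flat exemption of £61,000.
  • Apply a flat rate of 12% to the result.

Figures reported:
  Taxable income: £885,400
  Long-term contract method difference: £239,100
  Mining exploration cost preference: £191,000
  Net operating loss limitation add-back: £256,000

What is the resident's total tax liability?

Standard income tax:
  £86,000 × 10% = £8,600
  £360,000 × 17% = £61,200
  £439,400 × 26% = £114,244
  → £184,044

Shadow minimum tax:
  Adjusted income: £885,400 + £239,100 + £191,000 + £256,000 = £1,571,500
  Less exemption £61,000 → base £1,510,500
  £1,510,500 × 12% = £181,260

£184,044 > £181,260, so the standard income tax governs.

£184,044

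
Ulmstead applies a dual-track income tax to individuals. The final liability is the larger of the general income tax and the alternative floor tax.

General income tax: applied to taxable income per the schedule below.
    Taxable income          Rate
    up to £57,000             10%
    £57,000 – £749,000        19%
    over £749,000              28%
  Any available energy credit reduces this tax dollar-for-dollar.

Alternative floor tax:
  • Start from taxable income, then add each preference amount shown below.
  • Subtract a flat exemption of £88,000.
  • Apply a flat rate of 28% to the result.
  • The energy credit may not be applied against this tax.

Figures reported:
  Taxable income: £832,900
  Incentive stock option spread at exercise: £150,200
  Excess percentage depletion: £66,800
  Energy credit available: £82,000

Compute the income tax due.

£269,332

General income tax:
  £57,000 × 10% = £5,700
  £692,000 × 19% = £131,480
  £83,900 × 28% = £23,492
  → £160,672
  Less energy credit £82,000 → £78,672

Alternative floor tax:
  Adjusted income: £832,900 + £150,200 + £66,800 = £1,049,900
  Less exemption £88,000 → base £961,900
  £961,900 × 28% = £269,332

£269,332 > £78,672, so the alternative floor tax is the binding amount.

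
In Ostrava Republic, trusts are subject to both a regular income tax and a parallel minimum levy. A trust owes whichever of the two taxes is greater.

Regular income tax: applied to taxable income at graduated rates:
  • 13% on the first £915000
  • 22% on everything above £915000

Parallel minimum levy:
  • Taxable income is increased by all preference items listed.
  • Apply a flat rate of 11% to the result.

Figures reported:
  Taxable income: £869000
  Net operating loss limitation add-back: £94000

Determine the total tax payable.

Parallel minimum levy:
  Adjusted income: £869000 + £94000 = £963000
  £963000 × 11% = £105930

Regular income tax:
  £869000 × 13% = £112970

£112970 > £105930, so the regular income tax governs.

£112970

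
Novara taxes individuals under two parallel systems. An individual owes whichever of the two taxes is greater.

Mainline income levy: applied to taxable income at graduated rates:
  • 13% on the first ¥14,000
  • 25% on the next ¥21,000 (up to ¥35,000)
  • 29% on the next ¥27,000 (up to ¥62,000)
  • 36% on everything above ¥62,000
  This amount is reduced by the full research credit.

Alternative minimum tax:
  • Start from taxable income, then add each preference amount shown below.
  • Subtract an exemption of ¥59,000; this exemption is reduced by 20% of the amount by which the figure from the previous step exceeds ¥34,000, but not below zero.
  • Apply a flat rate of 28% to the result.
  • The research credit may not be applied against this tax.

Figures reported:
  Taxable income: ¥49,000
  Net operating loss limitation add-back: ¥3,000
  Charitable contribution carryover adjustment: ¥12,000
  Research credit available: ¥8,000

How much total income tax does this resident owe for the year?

Alternative minimum tax:
  Adjusted income: ¥49,000 + ¥3,000 + ¥12,000 = ¥64,000
  Exemption: ¥59,000 − 20% × (¥64,000 − ¥34,000) = ¥59,000 − ¥6,000 = ¥53,000
  Base: ¥64,000 − ¥53,000 = ¥11,000
  ¥11,000 × 28% = ¥3,080

Mainline income levy:
  ¥14,000 × 13% = ¥1,820
  ¥21,000 × 25% = ¥5,250
  ¥14,000 × 29% = ¥4,060
  → ¥11,130
  Less research credit ¥8,000 → ¥3,130

¥3,130 > ¥3,080, so the mainline income levy governs.

¥3,130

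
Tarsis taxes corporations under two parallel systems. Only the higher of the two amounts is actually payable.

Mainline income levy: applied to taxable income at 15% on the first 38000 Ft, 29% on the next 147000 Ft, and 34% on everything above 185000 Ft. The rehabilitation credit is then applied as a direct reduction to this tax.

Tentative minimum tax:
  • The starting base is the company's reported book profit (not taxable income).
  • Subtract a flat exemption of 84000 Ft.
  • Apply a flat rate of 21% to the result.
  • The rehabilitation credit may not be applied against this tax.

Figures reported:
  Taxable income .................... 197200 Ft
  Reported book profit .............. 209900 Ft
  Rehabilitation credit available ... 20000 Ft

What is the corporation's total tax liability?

Tentative minimum tax:
  Base (reported book profit): 209900 Ft
  Less exemption 84000 Ft → base 125900 Ft
  125900 Ft × 21% = 26439 Ft

Mainline income levy:
  38000 Ft × 15% = 5700 Ft
  147000 Ft × 29% = 42630 Ft
  12200 Ft × 34% = 4148 Ft
  → 52478 Ft
  Less rehabilitation credit 20000 Ft → 32478 Ft

32478 Ft > 26439 Ft, so the mainline income levy governs.

32478 Ft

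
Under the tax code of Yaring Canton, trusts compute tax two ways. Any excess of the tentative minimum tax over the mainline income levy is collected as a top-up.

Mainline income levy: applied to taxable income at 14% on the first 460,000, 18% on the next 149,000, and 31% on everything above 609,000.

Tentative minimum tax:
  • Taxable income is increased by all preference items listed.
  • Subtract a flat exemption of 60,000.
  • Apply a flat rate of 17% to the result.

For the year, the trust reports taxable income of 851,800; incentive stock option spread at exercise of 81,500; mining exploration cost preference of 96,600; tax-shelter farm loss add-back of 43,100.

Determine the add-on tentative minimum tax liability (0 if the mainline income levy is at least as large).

5,722

Tentative minimum tax:
  Adjusted income: 851,800 + 81,500 + 96,600 + 43,100 = 1,073,000
  Less exemption 60,000 → base 1,013,000
  1,013,000 × 17% = 172,210

Mainline income levy:
  460,000 × 14% = 64,400
  149,000 × 18% = 26,820
  242,800 × 31% = 75,268
  → 166,488

Excess of tentative minimum tax over mainline income levy: 172,210 − 166,488 = 5,722.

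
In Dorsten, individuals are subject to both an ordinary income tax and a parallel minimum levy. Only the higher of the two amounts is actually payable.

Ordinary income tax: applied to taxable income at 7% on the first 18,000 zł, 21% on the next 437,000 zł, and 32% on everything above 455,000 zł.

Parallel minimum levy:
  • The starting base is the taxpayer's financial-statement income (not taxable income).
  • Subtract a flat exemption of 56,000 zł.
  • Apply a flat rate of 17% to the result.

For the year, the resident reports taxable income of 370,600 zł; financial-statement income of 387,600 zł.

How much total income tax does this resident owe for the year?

Ordinary income tax:
  18,000 zł × 7% = 1,260 zł
  352,600 zł × 21% = 74,046 zł
  → 75,306 zł

Parallel minimum levy:
  Base (financial-statement income): 387,600 zł
  Less exemption 56,000 zł → base 331,600 zł
  331,600 zł × 17% = 56,372 zł

75,306 zł > 56,372 zł, so the ordinary income tax governs.

75,306 zł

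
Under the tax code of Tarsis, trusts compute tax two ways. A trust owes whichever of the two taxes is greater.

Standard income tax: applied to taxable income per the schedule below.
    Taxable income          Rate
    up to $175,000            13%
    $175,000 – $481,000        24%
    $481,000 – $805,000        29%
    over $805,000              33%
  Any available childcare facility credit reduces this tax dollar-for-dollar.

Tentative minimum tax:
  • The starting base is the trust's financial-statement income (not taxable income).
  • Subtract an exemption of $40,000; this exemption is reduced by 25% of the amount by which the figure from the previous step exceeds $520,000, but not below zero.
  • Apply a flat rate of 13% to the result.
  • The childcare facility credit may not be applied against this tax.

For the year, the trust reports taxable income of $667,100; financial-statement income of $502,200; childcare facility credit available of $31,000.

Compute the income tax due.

$119,159

Standard income tax:
  $175,000 × 13% = $22,750
  $306,000 × 24% = $73,440
  $186,100 × 29% = $53,969
  → $150,159
  Less childcare facility credit $31,000 → $119,159

Tentative minimum tax:
  Base (financial-statement income): $502,200
  Exemption: $502,200 ≤ $520,000, so full $40,000 applies
  Base: $502,200 − $40,000 = $462,200
  $462,200 × 13% = $60,086

$119,159 > $60,086, so the standard income tax governs.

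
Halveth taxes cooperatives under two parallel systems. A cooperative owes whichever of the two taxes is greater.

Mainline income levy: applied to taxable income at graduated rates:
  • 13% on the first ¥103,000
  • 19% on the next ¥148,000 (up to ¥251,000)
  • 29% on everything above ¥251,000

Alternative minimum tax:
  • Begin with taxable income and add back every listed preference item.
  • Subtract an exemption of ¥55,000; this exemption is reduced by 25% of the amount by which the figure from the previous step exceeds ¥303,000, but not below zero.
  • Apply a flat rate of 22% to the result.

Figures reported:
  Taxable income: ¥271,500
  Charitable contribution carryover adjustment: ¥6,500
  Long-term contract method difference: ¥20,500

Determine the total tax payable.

¥53,570

Mainline income levy:
  ¥103,000 × 13% = ¥13,390
  ¥148,000 × 19% = ¥28,120
  ¥20,500 × 29% = ¥5,945
  → ¥47,455

Alternative minimum tax:
  Adjusted income: ¥271,500 + ¥6,500 + ¥20,500 = ¥298,500
  Exemption: ¥298,500 ≤ ¥303,000, so full ¥55,000 applies
  Base: ¥298,500 − ¥55,000 = ¥243,500
  ¥243,500 × 22% = ¥53,570

¥53,570 > ¥47,455, so the alternative minimum tax is the binding amount.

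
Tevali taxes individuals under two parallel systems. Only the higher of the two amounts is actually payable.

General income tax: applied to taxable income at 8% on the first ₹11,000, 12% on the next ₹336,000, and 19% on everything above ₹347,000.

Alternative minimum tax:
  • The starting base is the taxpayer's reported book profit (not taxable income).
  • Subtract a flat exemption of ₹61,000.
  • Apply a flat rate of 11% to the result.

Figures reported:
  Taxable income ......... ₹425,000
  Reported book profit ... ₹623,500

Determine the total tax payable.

General income tax:
  ₹11,000 × 8% = ₹880
  ₹336,000 × 12% = ₹40,320
  ₹78,000 × 19% = ₹14,820
  → ₹56,020

Alternative minimum tax:
  Base (reported book profit): ₹623,500
  Less exemption ₹61,000 → base ₹562,500
  ₹562,500 × 11% = ₹61,875

₹61,875 > ₹56,020, so the alternative minimum tax is the binding amount.

₹61,875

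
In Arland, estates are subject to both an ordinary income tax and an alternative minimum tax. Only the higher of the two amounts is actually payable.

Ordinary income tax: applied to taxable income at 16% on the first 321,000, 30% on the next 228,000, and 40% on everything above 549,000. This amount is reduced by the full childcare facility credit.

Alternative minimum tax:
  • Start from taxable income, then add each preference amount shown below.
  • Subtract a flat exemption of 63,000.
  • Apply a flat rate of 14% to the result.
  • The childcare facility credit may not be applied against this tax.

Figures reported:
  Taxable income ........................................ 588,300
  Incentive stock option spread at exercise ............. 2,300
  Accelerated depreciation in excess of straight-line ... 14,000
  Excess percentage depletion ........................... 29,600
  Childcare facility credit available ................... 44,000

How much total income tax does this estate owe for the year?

91,480

Ordinary income tax:
  321,000 × 16% = 51,360
  228,000 × 30% = 68,400
  39,300 × 40% = 15,720
  → 135,480
  Less childcare facility credit 44,000 → 91,480

Alternative minimum tax:
  Adjusted income: 588,300 + 2,300 + 14,000 + 29,600 = 634,200
  Less exemption 63,000 → base 571,200
  571,200 × 14% = 79,968

91,480 > 79,968, so the ordinary income tax governs.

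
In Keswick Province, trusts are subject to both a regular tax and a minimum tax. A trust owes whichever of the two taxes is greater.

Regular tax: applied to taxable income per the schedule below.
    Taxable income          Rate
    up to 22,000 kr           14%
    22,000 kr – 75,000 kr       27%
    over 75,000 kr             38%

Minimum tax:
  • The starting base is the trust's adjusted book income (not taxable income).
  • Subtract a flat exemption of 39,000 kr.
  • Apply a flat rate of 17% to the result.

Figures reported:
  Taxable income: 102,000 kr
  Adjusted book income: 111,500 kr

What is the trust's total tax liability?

Regular tax:
  22,000 kr × 14% = 3,080 kr
  53,000 kr × 27% = 14,310 kr
  27,000 kr × 38% = 10,260 kr
  → 27,650 kr

Minimum tax:
  Base (adjusted book income): 111,500 kr
  Less exemption 39,000 kr → base 72,500 kr
  72,500 kr × 17% = 12,325 kr

27,650 kr > 12,325 kr, so the regular tax governs.

27,650 kr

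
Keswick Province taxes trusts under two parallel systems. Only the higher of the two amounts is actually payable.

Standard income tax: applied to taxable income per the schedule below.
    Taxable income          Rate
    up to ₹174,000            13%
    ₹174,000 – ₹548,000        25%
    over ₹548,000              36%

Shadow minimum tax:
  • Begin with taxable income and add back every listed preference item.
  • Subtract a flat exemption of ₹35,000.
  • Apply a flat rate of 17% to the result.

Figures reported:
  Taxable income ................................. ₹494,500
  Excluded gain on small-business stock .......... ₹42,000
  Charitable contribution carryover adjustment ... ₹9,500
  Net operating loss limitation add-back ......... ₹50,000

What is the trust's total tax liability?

Shadow minimum tax:
  Adjusted income: ₹494,500 + ₹42,000 + ₹9,500 + ₹50,000 = ₹596,000
  Less exemption ₹35,000 → base ₹561,000
  ₹561,000 × 17% = ₹95,370

Standard income tax:
  ₹174,000 × 13% = ₹22,620
  ₹320,500 × 25% = ₹80,125
  → ₹102,745

₹102,745 > ₹95,370, so the standard income tax governs.

₹102,745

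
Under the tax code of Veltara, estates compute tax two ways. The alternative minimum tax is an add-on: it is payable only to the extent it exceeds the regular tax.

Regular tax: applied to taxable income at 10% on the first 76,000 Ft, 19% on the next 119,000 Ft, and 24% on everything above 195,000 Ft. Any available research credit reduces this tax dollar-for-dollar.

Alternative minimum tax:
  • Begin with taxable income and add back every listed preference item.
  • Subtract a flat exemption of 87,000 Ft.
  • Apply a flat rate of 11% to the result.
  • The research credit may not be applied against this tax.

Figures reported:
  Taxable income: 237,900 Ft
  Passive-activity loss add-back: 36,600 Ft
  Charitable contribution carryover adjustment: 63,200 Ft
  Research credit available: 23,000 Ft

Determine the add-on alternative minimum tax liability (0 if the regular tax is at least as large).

Alternative minimum tax:
  Adjusted income: 237,900 Ft + 36,600 Ft + 63,200 Ft = 337,700 Ft
  Less exemption 87,000 Ft → base 250,700 Ft
  250,700 Ft × 11% = 27,577 Ft

Regular tax:
  76,000 Ft × 10% = 7,600 Ft
  119,000 Ft × 19% = 22,610 Ft
  42,900 Ft × 24% = 10,296 Ft
  → 40,506 Ft
  Less research credit 23,000 Ft → 17,506 Ft

Excess of alternative minimum tax over regular tax: 27,577 Ft − 17,506 Ft = 10,071 Ft.

10,071 Ft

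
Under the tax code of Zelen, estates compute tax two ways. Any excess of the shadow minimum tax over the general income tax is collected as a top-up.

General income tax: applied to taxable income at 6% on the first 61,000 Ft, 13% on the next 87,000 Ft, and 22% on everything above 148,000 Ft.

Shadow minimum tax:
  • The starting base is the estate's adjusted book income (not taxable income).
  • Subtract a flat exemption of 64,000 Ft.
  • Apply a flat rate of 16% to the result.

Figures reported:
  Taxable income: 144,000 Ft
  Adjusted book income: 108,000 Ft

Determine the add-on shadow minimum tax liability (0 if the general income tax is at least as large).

0 Ft

General income tax:
  61,000 Ft × 6% = 3,660 Ft
  83,000 Ft × 13% = 10,790 Ft
  → 14,450 Ft

Shadow minimum tax:
  Base (adjusted book income): 108,000 Ft
  Less exemption 64,000 Ft → base 44,000 Ft
  44,000 Ft × 16% = 7,040 Ft

7,040 Ft ≤ 14,450 Ft, so no add-on is due.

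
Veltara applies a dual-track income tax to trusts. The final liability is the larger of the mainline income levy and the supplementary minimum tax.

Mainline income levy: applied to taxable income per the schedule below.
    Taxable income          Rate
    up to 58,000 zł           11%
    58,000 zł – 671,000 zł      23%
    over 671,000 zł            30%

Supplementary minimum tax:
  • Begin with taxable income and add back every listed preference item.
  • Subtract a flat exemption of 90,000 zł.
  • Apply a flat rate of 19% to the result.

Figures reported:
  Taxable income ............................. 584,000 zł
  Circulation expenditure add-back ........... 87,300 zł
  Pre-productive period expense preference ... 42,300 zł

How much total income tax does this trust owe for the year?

Mainline income levy:
  58,000 zł × 11% = 6,380 zł
  526,000 zł × 23% = 120,980 zł
  → 127,360 zł

Supplementary minimum tax:
  Adjusted income: 584,000 zł + 87,300 zł + 42,300 zł = 713,600 zł
  Less exemption 90,000 zł → base 623,600 zł
  623,600 zł × 19% = 118,484 zł

127,360 zł > 118,484 zł, so the mainline income levy governs.

127,360 zł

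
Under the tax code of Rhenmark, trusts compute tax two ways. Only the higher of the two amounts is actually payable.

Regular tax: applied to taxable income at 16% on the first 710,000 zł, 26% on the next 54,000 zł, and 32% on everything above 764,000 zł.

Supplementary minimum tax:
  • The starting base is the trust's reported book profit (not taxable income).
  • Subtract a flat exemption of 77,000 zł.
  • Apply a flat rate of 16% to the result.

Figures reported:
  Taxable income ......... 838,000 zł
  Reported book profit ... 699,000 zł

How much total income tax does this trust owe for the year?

Regular tax:
  710,000 zł × 16% = 113,600 zł
  54,000 zł × 26% = 14,040 zł
  74,000 zł × 32% = 23,680 zł
  → 151,320 zł

Supplementary minimum tax:
  Base (reported book profit): 699,000 zł
  Less exemption 77,000 zł → base 622,000 zł
  622,000 zł × 16% = 99,520 zł

151,320 zł > 99,520 zł, so the regular tax governs.

151,320 zł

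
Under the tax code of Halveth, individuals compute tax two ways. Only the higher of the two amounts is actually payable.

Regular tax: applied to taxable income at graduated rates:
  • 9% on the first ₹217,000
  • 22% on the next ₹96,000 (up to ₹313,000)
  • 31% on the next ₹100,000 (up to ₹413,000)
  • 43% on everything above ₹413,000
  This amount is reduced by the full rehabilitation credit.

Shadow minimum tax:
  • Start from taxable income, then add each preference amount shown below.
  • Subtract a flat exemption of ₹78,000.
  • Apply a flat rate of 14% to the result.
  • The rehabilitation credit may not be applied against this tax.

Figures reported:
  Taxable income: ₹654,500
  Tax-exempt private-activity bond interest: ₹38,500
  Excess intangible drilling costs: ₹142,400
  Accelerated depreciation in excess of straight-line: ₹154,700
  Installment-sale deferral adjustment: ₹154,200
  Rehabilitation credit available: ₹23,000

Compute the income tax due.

₹152,495

Regular tax:
  ₹217,000 × 9% = ₹19,530
  ₹96,000 × 22% = ₹21,120
  ₹100,000 × 31% = ₹31,000
  ₹241,500 × 43% = ₹103,845
  → ₹175,495
  Less rehabilitation credit ₹23,000 → ₹152,495

Shadow minimum tax:
  Adjusted income: ₹654,500 + ₹38,500 + ₹142,400 + ₹154,700 + ₹154,200 = ₹1,144,300
  Less exemption ₹78,000 → base ₹1,066,300
  ₹1,066,300 × 14% = ₹149,282

₹152,495 > ₹149,282, so the regular tax governs.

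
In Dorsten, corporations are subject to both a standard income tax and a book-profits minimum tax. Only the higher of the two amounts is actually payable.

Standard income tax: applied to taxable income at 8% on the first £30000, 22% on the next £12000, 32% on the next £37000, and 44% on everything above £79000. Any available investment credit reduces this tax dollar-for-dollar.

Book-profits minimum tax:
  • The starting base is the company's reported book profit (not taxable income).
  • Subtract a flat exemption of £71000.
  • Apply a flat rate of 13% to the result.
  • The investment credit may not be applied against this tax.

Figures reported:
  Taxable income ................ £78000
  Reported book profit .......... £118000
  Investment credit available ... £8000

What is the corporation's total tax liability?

£8560

Book-profits minimum tax:
  Base (reported book profit): £118000
  Less exemption £71000 → base £47000
  £47000 × 13% = £6110

Standard income tax:
  £30000 × 8% = £2400
  £12000 × 22% = £2640
  £36000 × 32% = £11520
  → £16560
  Less investment credit £8000 → £8560

£8560 > £6110, so the standard income tax governs.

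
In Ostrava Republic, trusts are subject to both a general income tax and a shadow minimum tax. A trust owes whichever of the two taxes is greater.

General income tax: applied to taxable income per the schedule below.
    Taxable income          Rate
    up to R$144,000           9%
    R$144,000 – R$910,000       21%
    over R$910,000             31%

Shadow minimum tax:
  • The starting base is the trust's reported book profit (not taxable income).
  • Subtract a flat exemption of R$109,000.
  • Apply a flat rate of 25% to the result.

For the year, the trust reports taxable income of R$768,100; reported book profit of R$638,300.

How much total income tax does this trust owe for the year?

Shadow minimum tax:
  Base (reported book profit): R$638,300
  Less exemption R$109,000 → base R$529,300
  R$529,300 × 25% = R$132,325

General income tax:
  R$144,000 × 9% = R$12,960
  R$624,100 × 21% = R$131,061
  → R$144,021

R$144,021 > R$132,325, so the general income tax governs.

R$144,021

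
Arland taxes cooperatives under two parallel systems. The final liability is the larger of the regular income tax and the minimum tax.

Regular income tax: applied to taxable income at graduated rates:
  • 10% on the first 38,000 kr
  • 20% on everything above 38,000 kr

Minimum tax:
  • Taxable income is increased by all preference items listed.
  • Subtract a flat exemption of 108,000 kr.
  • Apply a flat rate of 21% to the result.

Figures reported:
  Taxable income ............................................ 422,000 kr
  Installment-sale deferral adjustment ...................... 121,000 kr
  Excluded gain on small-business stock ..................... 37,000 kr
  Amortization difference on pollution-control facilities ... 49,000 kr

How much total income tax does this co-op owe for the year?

Minimum tax:
  Adjusted income: 422,000 kr + 121,000 kr + 37,000 kr + 49,000 kr = 629,000 kr
  Less exemption 108,000 kr → base 521,000 kr
  521,000 kr × 21% = 109,410 kr

Regular income tax:
  38,000 kr × 10% = 3,800 kr
  384,000 kr × 20% = 76,800 kr
  → 80,600 kr

109,410 kr > 80,600 kr, so the minimum tax is the binding amount.

109,410 kr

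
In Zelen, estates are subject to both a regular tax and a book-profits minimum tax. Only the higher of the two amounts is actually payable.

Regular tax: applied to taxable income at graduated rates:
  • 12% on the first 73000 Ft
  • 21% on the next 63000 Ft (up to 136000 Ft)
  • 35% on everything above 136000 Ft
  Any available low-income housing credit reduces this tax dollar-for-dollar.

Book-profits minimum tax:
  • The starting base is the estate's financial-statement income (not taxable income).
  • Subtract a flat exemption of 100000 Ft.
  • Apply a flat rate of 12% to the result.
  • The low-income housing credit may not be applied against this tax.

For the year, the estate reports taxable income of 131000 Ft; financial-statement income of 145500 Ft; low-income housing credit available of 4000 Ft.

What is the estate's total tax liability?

16940 Ft

Regular tax:
  73000 Ft × 12% = 8760 Ft
  58000 Ft × 21% = 12180 Ft
  → 20940 Ft
  Less low-income housing credit 4000 Ft → 16940 Ft

Book-profits minimum tax:
  Base (financial-statement income): 145500 Ft
  Less exemption 100000 Ft → base 45500 Ft
  45500 Ft × 12% = 5460 Ft

16940 Ft > 5460 Ft, so the regular tax governs.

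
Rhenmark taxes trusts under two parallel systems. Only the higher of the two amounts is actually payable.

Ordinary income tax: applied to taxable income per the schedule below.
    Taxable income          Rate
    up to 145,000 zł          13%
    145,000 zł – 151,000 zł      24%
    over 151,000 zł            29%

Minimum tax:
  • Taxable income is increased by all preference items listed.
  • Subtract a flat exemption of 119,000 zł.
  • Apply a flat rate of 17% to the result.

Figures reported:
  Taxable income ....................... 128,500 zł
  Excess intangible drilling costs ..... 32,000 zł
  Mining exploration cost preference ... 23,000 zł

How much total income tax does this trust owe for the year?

Ordinary income tax:
  128,500 zł × 13% = 16,705 zł

Minimum tax:
  Adjusted income: 128,500 zł + 32,000 zł + 23,000 zł = 183,500 zł
  Less exemption 119,000 zł → base 64,500 zł
  64,500 zł × 17% = 10,965 zł

16,705 zł > 10,965 zł, so the ordinary income tax governs.

16,705 zł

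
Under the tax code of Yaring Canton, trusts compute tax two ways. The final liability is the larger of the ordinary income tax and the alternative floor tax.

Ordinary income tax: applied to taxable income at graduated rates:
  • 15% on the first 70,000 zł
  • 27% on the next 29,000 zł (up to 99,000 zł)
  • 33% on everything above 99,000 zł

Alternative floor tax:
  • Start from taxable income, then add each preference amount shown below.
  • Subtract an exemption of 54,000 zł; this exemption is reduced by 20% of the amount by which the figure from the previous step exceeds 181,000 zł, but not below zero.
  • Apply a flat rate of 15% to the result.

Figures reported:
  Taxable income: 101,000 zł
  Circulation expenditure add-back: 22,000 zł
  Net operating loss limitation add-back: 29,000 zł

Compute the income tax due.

18,990 zł

Ordinary income tax:
  70,000 zł × 15% = 10,500 zł
  29,000 zł × 27% = 7,830 zł
  2,000 zł × 33% = 660 zł
  → 18,990 zł

Alternative floor tax:
  Adjusted income: 101,000 zł + 22,000 zł + 29,000 zł = 152,000 zł
  Exemption: 152,000 zł ≤ 181,000 zł, so full 54,000 zł applies
  Base: 152,000 zł − 54,000 zł = 98,000 zł
  98,000 zł × 15% = 14,700 zł

18,990 zł > 14,700 zł, so the ordinary income tax governs.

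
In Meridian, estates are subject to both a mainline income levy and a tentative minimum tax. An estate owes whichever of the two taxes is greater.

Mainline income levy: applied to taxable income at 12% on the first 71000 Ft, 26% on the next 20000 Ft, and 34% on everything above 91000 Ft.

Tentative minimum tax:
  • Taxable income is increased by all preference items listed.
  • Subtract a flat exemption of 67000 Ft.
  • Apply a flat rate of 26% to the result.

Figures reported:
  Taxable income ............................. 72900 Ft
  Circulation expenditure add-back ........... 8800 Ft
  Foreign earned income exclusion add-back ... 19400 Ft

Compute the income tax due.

Tentative minimum tax:
  Adjusted income: 72900 Ft + 8800 Ft + 19400 Ft = 101100 Ft
  Less exemption 67000 Ft → base 34100 Ft
  34100 Ft × 26% = 8866 Ft

Mainline income levy:
  71000 Ft × 12% = 8520 Ft
  1900 Ft × 26% = 494 Ft
  → 9014 Ft

9014 Ft > 8866 Ft, so the mainline income levy governs.

9014 Ft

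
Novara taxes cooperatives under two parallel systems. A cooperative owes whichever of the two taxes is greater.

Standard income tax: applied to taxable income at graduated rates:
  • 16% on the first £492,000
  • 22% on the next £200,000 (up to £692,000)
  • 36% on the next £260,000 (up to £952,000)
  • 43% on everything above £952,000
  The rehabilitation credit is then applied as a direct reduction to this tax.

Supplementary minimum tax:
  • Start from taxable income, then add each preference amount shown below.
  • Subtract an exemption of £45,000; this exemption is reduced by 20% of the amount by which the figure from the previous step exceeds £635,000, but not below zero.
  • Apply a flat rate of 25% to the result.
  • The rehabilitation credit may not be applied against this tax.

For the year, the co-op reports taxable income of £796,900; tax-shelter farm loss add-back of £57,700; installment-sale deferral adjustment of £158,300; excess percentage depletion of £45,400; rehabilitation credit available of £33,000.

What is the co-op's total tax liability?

Standard income tax:
  £492,000 × 16% = £78,720
  £200,000 × 22% = £44,000
  £104,900 × 36% = £37,764
  → £160,484
  Less rehabilitation credit £33,000 → £127,484

Supplementary minimum tax:
  Adjusted income: £796,900 + £57,700 + £158,300 + £45,400 = £1,058,300
  Exemption: 20% × (£1,058,300 − £635,000) = £84,660 ≥ £45,000, so the exemption is fully phased out
  Base: £1,058,300 − £0 = £1,058,300
  £1,058,300 × 25% = £264,575

£264,575 > £127,484, so the supplementary minimum tax is the binding amount.

£264,575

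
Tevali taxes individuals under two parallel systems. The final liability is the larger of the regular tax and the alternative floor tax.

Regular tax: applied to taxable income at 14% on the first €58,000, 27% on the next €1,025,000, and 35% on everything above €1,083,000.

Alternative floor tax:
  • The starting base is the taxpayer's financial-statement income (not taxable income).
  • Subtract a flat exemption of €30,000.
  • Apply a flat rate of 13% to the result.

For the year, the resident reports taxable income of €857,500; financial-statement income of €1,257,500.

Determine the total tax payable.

€223,985

Regular tax:
  €58,000 × 14% = €8,120
  €799,500 × 27% = €215,865
  → €223,985

Alternative floor tax:
  Base (financial-statement income): €1,257,500
  Less exemption €30,000 → base €1,227,500
  €1,227,500 × 13% = €159,575

€223,985 > €159,575, so the regular tax governs.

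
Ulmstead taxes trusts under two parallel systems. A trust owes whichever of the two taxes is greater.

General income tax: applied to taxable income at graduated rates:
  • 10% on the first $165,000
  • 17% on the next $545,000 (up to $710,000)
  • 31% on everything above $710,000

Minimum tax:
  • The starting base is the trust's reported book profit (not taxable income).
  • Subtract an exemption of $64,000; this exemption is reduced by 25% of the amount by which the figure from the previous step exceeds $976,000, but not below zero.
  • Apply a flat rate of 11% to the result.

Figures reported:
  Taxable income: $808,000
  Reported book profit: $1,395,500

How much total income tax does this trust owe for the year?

$153,505

General income tax:
  $165,000 × 10% = $16,500
  $545,000 × 17% = $92,650
  $98,000 × 31% = $30,380
  → $139,530

Minimum tax:
  Base (reported book profit): $1,395,500
  Exemption: 25% × ($1,395,500 − $976,000) = $104,875 ≥ $64,000, so the exemption is fully phased out
  Base: $1,395,500 − $0 = $1,395,500
  $1,395,500 × 11% = $153,505

$153,505 > $139,530, so the minimum tax is the binding amount.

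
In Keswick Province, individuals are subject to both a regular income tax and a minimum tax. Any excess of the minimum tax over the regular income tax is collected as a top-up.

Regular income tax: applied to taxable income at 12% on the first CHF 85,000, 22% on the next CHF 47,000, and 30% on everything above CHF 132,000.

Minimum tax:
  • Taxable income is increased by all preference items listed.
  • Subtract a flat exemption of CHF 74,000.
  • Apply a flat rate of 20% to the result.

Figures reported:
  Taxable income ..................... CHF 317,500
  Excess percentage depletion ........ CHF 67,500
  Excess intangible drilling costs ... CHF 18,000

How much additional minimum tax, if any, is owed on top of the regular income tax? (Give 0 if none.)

Minimum tax:
  Adjusted income: CHF 317,500 + CHF 67,500 + CHF 18,000 = CHF 403,000
  Less exemption CHF 74,000 → base CHF 329,000
  CHF 329,000 × 20% = CHF 65,800

Regular income tax:
  CHF 85,000 × 12% = CHF 10,200
  CHF 47,000 × 22% = CHF 10,340
  CHF 185,500 × 30% = CHF 55,650
  → CHF 76,190

CHF 65,800 ≤ CHF 76,190, so no add-on is due.

CHF 0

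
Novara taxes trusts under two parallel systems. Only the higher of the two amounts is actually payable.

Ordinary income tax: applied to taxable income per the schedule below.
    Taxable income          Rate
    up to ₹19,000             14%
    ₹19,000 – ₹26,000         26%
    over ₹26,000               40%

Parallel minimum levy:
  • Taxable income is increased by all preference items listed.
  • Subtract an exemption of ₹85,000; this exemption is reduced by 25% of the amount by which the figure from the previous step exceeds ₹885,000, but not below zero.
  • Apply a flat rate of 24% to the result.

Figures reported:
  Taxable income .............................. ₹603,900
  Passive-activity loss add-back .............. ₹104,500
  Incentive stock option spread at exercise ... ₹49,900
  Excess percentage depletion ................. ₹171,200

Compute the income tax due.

₹235,640

Ordinary income tax:
  ₹19,000 × 14% = ₹2,660
  ₹7,000 × 26% = ₹1,820
  ₹577,900 × 40% = ₹231,160
  → ₹235,640

Parallel minimum levy:
  Adjusted income: ₹603,900 + ₹104,500 + ₹49,900 + ₹171,200 = ₹929,500
  Exemption: ₹85,000 − 25% × (₹929,500 − ₹885,000) = ₹85,000 − ₹11,125 = ₹73,875
  Base: ₹929,500 − ₹73,875 = ₹855,625
  ₹855,625 × 24% = ₹205,350

₹235,640 > ₹205,350, so the ordinary income tax governs.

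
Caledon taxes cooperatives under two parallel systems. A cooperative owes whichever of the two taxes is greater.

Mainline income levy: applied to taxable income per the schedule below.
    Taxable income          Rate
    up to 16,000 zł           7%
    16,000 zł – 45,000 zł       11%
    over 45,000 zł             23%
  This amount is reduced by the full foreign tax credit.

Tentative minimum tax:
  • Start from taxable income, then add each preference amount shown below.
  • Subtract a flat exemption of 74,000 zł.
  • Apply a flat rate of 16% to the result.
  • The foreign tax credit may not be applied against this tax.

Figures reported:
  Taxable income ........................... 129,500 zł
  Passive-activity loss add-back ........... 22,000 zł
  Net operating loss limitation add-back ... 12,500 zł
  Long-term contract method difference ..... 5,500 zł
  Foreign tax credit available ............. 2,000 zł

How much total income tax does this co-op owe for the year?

21,745 zł

Tentative minimum tax:
  Adjusted income: 129,500 zł + 22,000 zł + 12,500 zł + 5,500 zł = 169,500 zł
  Less exemption 74,000 zł → base 95,500 zł
  95,500 zł × 16% = 15,280 zł

Mainline income levy:
  16,000 zł × 7% = 1,120 zł
  29,000 zł × 11% = 3,190 zł
  84,500 zł × 23% = 19,435 zł
  → 23,745 zł
  Less foreign tax credit 2,000 zł → 21,745 zł

21,745 zł > 15,280 zł, so the mainline income levy governs.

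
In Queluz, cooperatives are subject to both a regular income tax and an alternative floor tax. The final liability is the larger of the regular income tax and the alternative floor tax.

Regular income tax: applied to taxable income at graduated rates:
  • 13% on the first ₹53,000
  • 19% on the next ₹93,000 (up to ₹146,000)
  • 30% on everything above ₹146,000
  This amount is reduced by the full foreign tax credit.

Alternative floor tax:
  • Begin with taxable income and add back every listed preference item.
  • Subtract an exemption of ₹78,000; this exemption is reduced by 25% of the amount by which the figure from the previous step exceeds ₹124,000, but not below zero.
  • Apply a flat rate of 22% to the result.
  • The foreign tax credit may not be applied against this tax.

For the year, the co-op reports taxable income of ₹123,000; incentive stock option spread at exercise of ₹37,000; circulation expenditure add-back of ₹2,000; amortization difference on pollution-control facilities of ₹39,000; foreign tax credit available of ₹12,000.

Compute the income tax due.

₹31,295

Alternative floor tax:
  Adjusted income: ₹123,000 + ₹37,000 + ₹2,000 + ₹39,000 = ₹201,000
  Exemption: ₹78,000 − 25% × (₹201,000 − ₹124,000) = ₹78,000 − ₹19,250 = ₹58,750
  Base: ₹201,000 − ₹58,750 = ₹142,250
  ₹142,250 × 22% = ₹31,295

Regular income tax:
  ₹53,000 × 13% = ₹6,890
  ₹70,000 × 19% = ₹13,300
  → ₹20,190
  Less foreign tax credit ₹12,000 → ₹8,190

₹31,295 > ₹8,190, so the alternative floor tax is the binding amount.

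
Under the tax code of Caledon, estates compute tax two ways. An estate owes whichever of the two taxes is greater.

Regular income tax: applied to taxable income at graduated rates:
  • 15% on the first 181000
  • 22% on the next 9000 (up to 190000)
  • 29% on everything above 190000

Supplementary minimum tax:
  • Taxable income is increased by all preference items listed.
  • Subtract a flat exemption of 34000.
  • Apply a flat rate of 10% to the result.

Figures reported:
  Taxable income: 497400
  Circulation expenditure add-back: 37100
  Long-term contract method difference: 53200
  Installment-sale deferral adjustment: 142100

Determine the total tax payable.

118276

Regular income tax:
  181000 × 15% = 27150
  9000 × 22% = 1980
  307400 × 29% = 89146
  → 118276

Supplementary minimum tax:
  Adjusted income: 497400 + 37100 + 53200 + 142100 = 729800
  Less exemption 34000 → base 695800
  695800 × 10% = 69580

118276 > 69580, so the regular income tax governs.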